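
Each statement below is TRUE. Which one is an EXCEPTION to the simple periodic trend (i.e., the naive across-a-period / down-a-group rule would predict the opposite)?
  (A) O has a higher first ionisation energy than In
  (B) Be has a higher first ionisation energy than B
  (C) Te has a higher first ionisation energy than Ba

The general trend: first ionisation energy increases across a period and decreases down a group.
(A) O (period 2, group 16) vs In (period 5, group 13): the stated order agrees with the simple trend.
(B) Be (period 2, group 2) vs B (period 2, group 13): the stated order contradicts the simple trend.
(C) Te (period 5, group 16) vs Ba (period 6, group 2): the stated order agrees with the simple trend.
The exception is (B): removing B's lone 2p electron is easier than breaking Be's filled 2s².

(B)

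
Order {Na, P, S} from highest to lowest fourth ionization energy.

Consider each +3 ion: Na³⁺ is already 2 electrons into the core; P³⁺ still has 2 valence electrons; S³⁺ still has 3 valence electrons.
Breaking into a closed-shell core is much more expensive than removing a leftover valence electron — Na has the largest IE_4 here.
Valence configurations: P³⁺ [Ne]3s², S³⁺ [Ne]3s²3p¹.
S³⁺ loses a lone 3p electron whereas P³⁺ must break into a filled 3s² pair, so IE_4(P) > IE_4(S) even though S has the higher nuclear charge.
Tabulated IE_4 (kJ/mol): Na 9543, P 4964, S 4556.
Putting it together, IE_4: S < P < Na.

Na, P, S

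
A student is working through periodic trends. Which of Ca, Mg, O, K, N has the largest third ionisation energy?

Mg

IE_3 is the cost of taking one more electron from the +2 cation: Ca²⁺ is the bare [Ar] core; Mg²⁺ is the bare [Ne] core; O²⁺ still has 4 valence electrons; K²⁺ is already 1 electron into the core; N²⁺ still has 3 valence electrons.
Usually core removal costs more than valence removal, but here the competition is close: a tightly held n=2 valence electron can cost more to remove than an n=3 core electron, so the actual values have to decide it.
Valence configurations: O²⁺ [He]2s²2p², N²⁺ [He]2s²2p¹.
Tabulated IE_3 (kJ/mol): Ca 4912, Mg 7733, O 5300, K 4420, N 4578.
Hence IE_3: K < N < Ca < O < Mg.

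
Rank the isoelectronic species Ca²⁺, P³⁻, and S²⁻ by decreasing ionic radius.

All of these have 18 electrons, so size is governed by nuclear charge alone: the more protons, the stronger the pull on the same electron cloud, and the smaller the ion.
Nuclear charges: Ca²⁺ (Z=20), S²⁻ (Z=16), P³⁻ (Z=15).
Largest to smallest: P³⁻ > S²⁻ > Ca²⁺.

P³⁻, S²⁻, Ca²⁺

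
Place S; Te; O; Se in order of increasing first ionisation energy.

Removing the outermost electron gets harder across a period and easier down a group.
All are in group 16, so first ionization energy increases up the group.
So from lowest to highest: Te < Se < S < O.

Te < Se < S < O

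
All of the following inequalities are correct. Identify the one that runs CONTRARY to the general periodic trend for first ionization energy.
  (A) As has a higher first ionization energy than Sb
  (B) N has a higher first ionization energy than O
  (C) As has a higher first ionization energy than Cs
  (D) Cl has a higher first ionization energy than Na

The general trend: first ionization energy increases across a period and decreases down a group.
(A) As (period 4, group 15) vs Sb (period 5, group 15): the stated order agrees with the simple trend.
(B) N (period 2, group 15) vs O (period 2, group 16): the stated order contradicts the simple trend.
(C) As (period 4, group 15) vs Cs (period 6, group 1): the stated order agrees with the simple trend.
(D) Cl (period 3, group 17) vs Na (period 3, group 1): the stated order agrees with the simple trend.
The exception is (B): pairing an electron in O's 2p⁴ costs repulsion energy, so O ionizes more easily than half-filled N (2p³).

(B)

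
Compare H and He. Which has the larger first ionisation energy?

Across a period the outer electron is held more tightly (higher IE₁); down a group it sits in a higher shell, more shielded, and comes off more easily.
All lie in period 1, so first ionization energy increases left to right.
So He has the larger first ionisation energy (He > H).

He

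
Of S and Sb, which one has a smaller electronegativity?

Sb

EN rises left→right (higher Z_eff, smaller atoms) and falls top→bottom (larger, more shielded atoms).
Neither a single period nor a single group — weigh both effects.
S > Sb: both effects reinforce here, so S is clearly the higher of the two.
For reference (Pauling): S 2.58, Sb 2.05.
So Sb has the smaller electronegativity (Sb < S).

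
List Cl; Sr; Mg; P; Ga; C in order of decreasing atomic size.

C is in period 2, group 14; Mg is in period 3, group 2; P is in period 3, group 15; Cl is in period 3, group 17; Ga is in period 4, group 13; Sr is in period 5, group 2.
Radius decreases left→right (rising Z_eff, same n) and increases top→bottom (higher n).
These span different periods and groups, so the two trends combine.
Cl > C: the two effects oppose for this pair; the down-group effect wins (99 vs 75 pm).
P > Cl: P lies to the left of Cl in period 3, so the across-period effect alone puts P larger.
Ga > P: relative to P, both the across-period and down-group shifts push Ga's atomic radius up.
Mg > Ga: the two effects oppose for this pair; the across-period effect wins (139 vs 124 pm).
Sr > Mg: Sr sits below Mg in group 2, so the down-group effect alone puts Sr larger.
Approximate values (pm): C 75, Mg 139, P 111, Cl 99, Ga 124, Sr 185.
So from largest to smallest: Sr > Mg > Ga > P > Cl > C.

Sr > Mg > Ga > P > Cl > C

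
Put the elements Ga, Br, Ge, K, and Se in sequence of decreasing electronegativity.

EN rises left→right (higher Z_eff, smaller atoms) and falls top→bottom (larger, more shielded atoms).
All lie in period 4, so electronegativity increases left to right.
So from highest to lowest: Br > Se > Ge > Ga > K.

Br > Se > Ge > Ga > K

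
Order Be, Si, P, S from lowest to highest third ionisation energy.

The third ionization energy removes an electron from the +2 ion. For each element: Be²⁺ is the bare [He] core; Si²⁺ still has 2 valence electrons; P²⁺ still has 3 valence electrons; S²⁺ still has 4 valence electrons.
Core electrons are held far more tightly than valence electrons, so Be tops the IE_3 order.
Valence configurations: Si²⁺ [Ne]3s², P²⁺ [Ne]3s²3p¹, S²⁺ [Ne]3s²3p².
P²⁺ loses a lone 3p electron whereas Si²⁺ must break into a filled 3s² pair, so IE_3(Si) > IE_3(P) even though P has the higher nuclear charge.
Approximate IE_3 values (kJ/mol): Be 14849, Si 3232, P 2914, S 3357.
Putting it together, IE_3: P < Si < S < Be.

P, Si, S, Be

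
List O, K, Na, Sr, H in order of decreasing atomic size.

K, Sr, Na, O, H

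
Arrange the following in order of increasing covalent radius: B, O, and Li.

O < B < Li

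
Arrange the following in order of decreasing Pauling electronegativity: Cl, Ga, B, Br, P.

Cl > Br > P > B > Ga

B is in period 2, group 13; P is in period 3, group 15; Cl is in period 3, group 17; Ga is in period 4, group 13; Br is in period 4, group 17.
Electronegativity increases across a period and decreases down a group, tracking effective nuclear charge and atomic size.
These span different periods and groups, so the two trends combine.
B > Ga: they share group 13; the group trend gives B the larger value.
P > B: the two effects oppose for this pair; the across-period effect wins (2.19 vs 2.04).
Br > P: the two effects oppose for this pair; the across-period effect wins (2.96 vs 2.19).
Cl > Br: Cl sits above Br in group 17, so the down-group effect alone puts Cl higher.
For reference (Pauling): B 2.04, P 2.19, Cl 3.16, Ga 1.81, Br 2.96.
So from highest to lowest: Cl > Br > P > B > Ga.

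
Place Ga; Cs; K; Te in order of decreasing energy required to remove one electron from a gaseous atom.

K is in period 4, group 1; Ga is in period 4, group 13; Te is in period 5, group 16; Cs is in period 6, group 1.
Removing the outermost electron gets harder across a period and easier down a group.
Neither a single period nor a single group — weigh both effects.
K > Cs: they share group 1; the group trend gives K the larger value.
Ga > K: Ga lies to the right of K in period 4, so the across-period effect alone puts Ga higher.
Te > Ga: period and group pull opposite ways; the across-period shift dominates (869 vs 579 kJ/mol).
Tabulated first ionization energy (kJ/mol): K 419, Ga 579, Te 869, Cs 376.
So from highest to lowest: Te > Ga > K > Cs.

Te > Ga > K > Cs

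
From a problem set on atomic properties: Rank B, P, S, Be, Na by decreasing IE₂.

Na, B, S, P, Be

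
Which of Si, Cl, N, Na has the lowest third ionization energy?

Si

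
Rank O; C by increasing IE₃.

C, O

IE_3 is the cost of taking one more electron from the +2 cation: O²⁺ still has 4 valence electrons; C²⁺ still has 2 valence electrons.
All are still removing valence electrons, so compare the +2 ions as you would atoms: IE_3 generally rises across a period (higher Z_eff) and falls down a group (larger shell), subject to the usual subshell exceptions.
Valence configurations: O²⁺ [He]2s²2p², C²⁺ [He]2s².
Tabulated IE_3 (kJ/mol): O 5300, C 4620.
Overall IE_3 order: C < O.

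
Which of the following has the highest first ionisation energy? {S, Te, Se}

S is in period 3, group 16; Se is in period 4, group 16; Te is in period 5, group 16.
Removing the outermost electron gets harder across a period and easier down a group.
All are in group 16, so first ionization energy increases up the group.
The highest first ionisation energy among these belongs to S.

S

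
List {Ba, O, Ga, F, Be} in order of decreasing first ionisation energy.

F > O > Be > Ga > Ba

Removing the outermost electron gets harder across a period and easier down a group.
Neither a single period nor a single group — weigh both effects.
Ga > Ba: relative to Ba, both the across-period and down-group shifts push Ga's first ionization energy up.
Be > Ga: the two effects oppose for this pair; the down-group effect wins (900 vs 579 kJ/mol).
O > Be: both are in period 2; the period trend gives O the larger value.
F > O: both are in period 2; the period trend gives F the larger value.
Approximate values (kJ/mol): Be 900, O 1314, F 1681, Ga 579, Ba 503.
So from highest to lowest: F > O > Be > Ga > Ba.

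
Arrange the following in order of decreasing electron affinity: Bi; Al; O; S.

Adding an electron releases more energy for atoms nearer the top right (short of the noble gases).
Neither a single period nor a single group — weigh both effects.
Bi > Al: the two effects oppose for this pair; the across-period effect wins (91 vs 42 kJ/mol).
O > Bi: relative to Bi, both the across-period and down-group shifts push O's electron affinity up.
S > O: this pair runs against the simple trend — see the exception note.
Note the exception: S has a higher electron affinity than O, contrary to the simple trend — the compact 2p subshell of O repels the added electron more than S's larger 3p does.
For reference (kJ/mol): O 141, Al 42, S 200, Bi 91.
So from highest to lowest: S > O > Bi > Al.

S > O > Bi > Al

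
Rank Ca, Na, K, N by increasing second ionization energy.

IE_2 is the cost of taking one more electron from the +1 cation: Ca⁺ still has 1 valence electron; Na⁺ is the bare [Ne] core; K⁺ is the bare [Ar] core; N⁺ still has 4 valence electrons.
Core electrons are held far more tightly than valence electrons, so K and Na top the IE_2 order.
Valence configurations: Ca⁺ [Ar]4s¹, N⁺ [He]2s²2p².
The numbers (kJ/mol): Ca 1145, Na 4562, K 3052, N 2856.
Hence IE_2: Ca < N < K < Na.

Ca < N < K < Na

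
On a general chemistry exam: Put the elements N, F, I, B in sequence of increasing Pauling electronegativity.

B, I, N, F

B is in period 2, group 13; N is in period 2, group 15; F is in period 2, group 17; I is in period 5, group 17.
Smaller atoms with higher effective nuclear charge are more electronegative.
These span different periods and groups, so the two trends combine.
I > B: the two effects oppose for this pair; the across-period effect wins (2.66 vs 2.04).
N > I: period and group pull opposite ways; the down-group shift dominates (3.04 vs 2.66).
F > N: F lies to the right of N in period 2, so the across-period effect alone puts F higher.
Approximate values (Pauling): B 2.04, N 3.04, F 3.98, I 2.66.
So from lowest to highest: B < I < N < F.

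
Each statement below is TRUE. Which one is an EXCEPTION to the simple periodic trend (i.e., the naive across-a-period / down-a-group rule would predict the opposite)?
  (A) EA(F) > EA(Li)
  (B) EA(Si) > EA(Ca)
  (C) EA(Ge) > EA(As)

The general trend: electron affinity increases across a period and decreases down a group.
(A) F (period 2, group 17) vs Li (period 2, group 1): the stated order agrees with the simple trend.
(B) Si (period 3, group 14) vs Ca (period 4, group 2): the stated order agrees with the simple trend.
(C) Ge (period 4, group 14) vs As (period 4, group 15): the stated order contradicts the simple trend.
The exception is (C): adding an electron to As's half-filled 4p³ is unfavourable, so Ge (4p²) has the more exothermic EA.

(C)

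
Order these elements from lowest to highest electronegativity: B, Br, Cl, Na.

Na < B < Br < Cl

B is in period 2, group 13; Na is in period 3, group 1; Cl is in period 3, group 17; Br is in period 4, group 17.
EN rises left→right (higher Z_eff, smaller atoms) and falls top→bottom (larger, more shielded atoms).
Here both period and group differ, so the two effects have to be weighed against each other.
B > Na: relative to Na, both the across-period and down-group shifts push B's electronegativity up.
Br > B: the two effects oppose for this pair; the across-period effect wins (2.96 vs 2.04).
Cl > Br: they share group 17; the group trend gives Cl the larger value.
Approximate values (Pauling): B 2.04, Na 0.93, Cl 3.16, Br 2.96.
So from lowest to highest: Na < B < Br < Cl.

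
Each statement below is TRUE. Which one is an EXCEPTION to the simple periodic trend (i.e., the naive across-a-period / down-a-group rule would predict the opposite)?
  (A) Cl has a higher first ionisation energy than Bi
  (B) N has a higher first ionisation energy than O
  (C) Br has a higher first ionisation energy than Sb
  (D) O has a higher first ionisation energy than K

(B)

The general trend: first ionisation energy increases across a period and decreases down a group.
(A) Cl (period 3, group 17) vs Bi (period 6, group 15): the stated order agrees with the simple trend.
(B) N (period 2, group 15) vs O (period 2, group 16): the stated order contradicts the simple trend.
(C) Br (period 4, group 17) vs Sb (period 5, group 15): the stated order agrees with the simple trend.
(D) O (period 2, group 16) vs K (period 4, group 1): the stated order agrees with the simple trend.
The exception is (B): pairing an electron in O's 2p⁴ costs repulsion energy, so O ionizes more easily than half-filled N (2p³).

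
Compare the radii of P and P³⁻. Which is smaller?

Forming P³⁻ adds 3 electrons to P. More electron–electron repulsion in the same shell, with unchanged nuclear charge, lets the cloud expand.
An anion is larger than its parent atom: P³⁻ > P.

P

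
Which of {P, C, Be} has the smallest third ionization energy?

After 2 electrons have been removed, what remains? P²⁺ still has 3 valence electrons; C²⁺ still has 2 valence electrons; Be²⁺ is the bare [He] core.
Pulling an electron out of a noble-gas core costs far more than removing a remaining valence electron, so Be sits at the high end of IE_3.
Valence configurations: P²⁺ [Ne]3s²3p¹, C²⁺ [He]2s².
Approximate IE_3 values (kJ/mol): P 2914, C 4620, Be 14849.
So the third ionization energies run P < C < Be.

P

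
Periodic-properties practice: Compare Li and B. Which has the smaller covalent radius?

B

Li is in period 2, group 1; B is in period 2, group 13.
Radius decreases left→right (rising Z_eff, same n) and increases top→bottom (higher n).
All lie in period 2, so atomic radius increases right to left.
So B has the smaller covalent radius (B < Li).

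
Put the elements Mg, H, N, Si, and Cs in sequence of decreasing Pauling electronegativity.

N, H, Si, Mg, Cs

H is in period 1, group 1; N is in period 2, group 15; Mg is in period 3, group 2; Si is in period 3, group 14; Cs is in period 6, group 1.
Smaller atoms with higher effective nuclear charge are more electronegative.
Neither a single period nor a single group — weigh both effects.
Mg > Cs: relative to Cs, both the across-period and down-group shifts push Mg's electronegativity up.
Si > Mg: both are in period 3; the period trend gives Si the larger value.
H > Si: the two effects oppose for this pair; the down-group effect wins (2.20 vs 1.90).
N > H: the two effects oppose for this pair; the across-period effect wins (3.04 vs 2.20).
Approximate values (Pauling): H 2.20, N 3.04, Mg 1.31, Si 1.90, Cs 0.79.
So from highest to lowest: N > H > Si > Mg > Cs.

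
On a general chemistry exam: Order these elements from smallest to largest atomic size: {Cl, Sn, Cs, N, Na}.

N is in period 2, group 15; Na is in period 3, group 1; Cl is in period 3, group 17; Sn is in period 5, group 14; Cs is in period 6, group 1.
Moving right in a period, electrons are added to the same shell under a stronger nuclear pull, so atoms get smaller; moving down, a new shell is opened and atoms get larger.
Neither a single period nor a single group — weigh both effects.
Cl > N: period and group pull opposite ways; the down-group shift dominates (99 vs 71 pm).
Sn > Cl: relative to Cl, both the across-period and down-group shifts push Sn's atomic radius up.
Na > Sn: period and group pull opposite ways; the across-period shift dominates (155 vs 140 pm).
Cs > Na: Cs sits below Na in group 1, so the down-group effect alone puts Cs larger.
For reference (pm): N 71, Na 155, Cl 99, Sn 140, Cs 232.
So from smallest to largest: N < Cl < Sn < Na < Cs.

N < Cl < Sn < Na < Cs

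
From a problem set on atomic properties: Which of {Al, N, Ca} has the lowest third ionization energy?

Al

The third ionization energy removes an electron from the +2 ion. For each element: Al²⁺ still has 1 valence electron; N²⁺ still has 3 valence electrons; Ca²⁺ is the bare [Ar] core.
Breaking into a closed-shell core is much more expensive than removing a leftover valence electron — Ca has the largest IE_3 here.
Valence configurations: Al²⁺ [Ne]3s¹, N²⁺ [He]2s²2p¹.
Tabulated IE_3 (kJ/mol): Al 2745, N 4578, Ca 4912.
Overall IE_3 order: Al < N < Ca.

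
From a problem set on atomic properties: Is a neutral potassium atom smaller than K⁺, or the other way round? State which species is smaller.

K⁺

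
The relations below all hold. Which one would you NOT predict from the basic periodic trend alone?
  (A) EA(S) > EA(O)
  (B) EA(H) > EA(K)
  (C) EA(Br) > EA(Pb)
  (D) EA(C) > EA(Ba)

The general trend: electron affinity increases across a period and decreases down a group.
(A) S (period 3, group 16) vs O (period 2, group 16): the stated order contradicts the simple trend.
(B) H (period 1, group 1) vs K (period 4, group 1): the stated order agrees with the simple trend.
(C) Br (period 4, group 17) vs Pb (period 6, group 14): the stated order agrees with the simple trend.
(D) C (period 2, group 14) vs Ba (period 6, group 2): the stated order agrees with the simple trend.
The exception is (A): the compact 2p subshell of O repels the added electron more than S's larger 3p does.

(A)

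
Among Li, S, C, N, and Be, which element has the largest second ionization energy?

Li

Consider each +1 ion: Li⁺ is the bare [He] core; S⁺ still has 5 valence electrons; C⁺ still has 3 valence electrons; N⁺ still has 4 valence electrons; Be⁺ still has 1 valence electron.
Core electrons are held far more tightly than valence electrons, so Li tops the IE_2 order.
Valence configurations: S⁺ [Ne]3s²3p³, C⁺ [He]2s²2p¹, N⁺ [He]2s²2p², Be⁺ [He]2s¹.
Tabulated IE_2 (kJ/mol): Li 7298, S 2252, C 2353, N 2856, Be 1757.
Hence IE_2: Be < S < C < N < Li.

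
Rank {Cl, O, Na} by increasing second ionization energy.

Consider each +1 ion: Cl⁺ still has 6 valence electrons; O⁺ still has 5 valence electrons; Na⁺ is the bare [Ne] core.
Pulling an electron out of a noble-gas core costs far more than removing a remaining valence electron, so Na sits at the high end of IE_2.
Valence configurations: Cl⁺ [Ne]3s²3p⁴, O⁺ [He]2s²2p³.
Approximate IE_2 values (kJ/mol): Cl 2298, O 3388, Na 4562.
Overall IE_2 order: Cl < O < Na.

Cl < O < Na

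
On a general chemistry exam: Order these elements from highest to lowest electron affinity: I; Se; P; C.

C is in period 2, group 14; P is in period 3, group 15; Se is in period 4, group 16; I is in period 5, group 17.
Atoms with high Z_eff and room in the valence shell (especially the halogens) have the most exothermic electron affinities.
A diagonal step moves right (one effect) and down (the opposite effect) at once.
C > P: the two effects oppose for this pair; the down-group effect wins (122 vs 72 kJ/mol).
Se > C: period and group pull opposite ways; the across-period shift dominates (195 vs 122 kJ/mol).
I > Se: period and group pull opposite ways; the across-period shift dominates (295 vs 195 kJ/mol).
For reference (kJ/mol): C 122, P 72, Se 195, I 295.
So from highest to lowest: I > Se > C > P.

I > Se > C > P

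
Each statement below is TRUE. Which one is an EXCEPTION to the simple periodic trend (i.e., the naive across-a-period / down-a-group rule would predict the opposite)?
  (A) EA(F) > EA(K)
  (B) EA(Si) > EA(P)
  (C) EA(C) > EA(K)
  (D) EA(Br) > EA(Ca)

(B)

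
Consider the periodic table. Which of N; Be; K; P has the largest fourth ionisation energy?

Be

After 3 electrons have been removed, what remains? N³⁺ still has 2 valence electrons; Be³⁺ is already 1 electron into the core; K³⁺ is already 2 electrons into the core; P³⁺ still has 2 valence electrons.
Usually core removal costs more than valence removal, but here the competition is close: a tightly held n=2 valence electron can cost more to remove than an n=3 core electron, so the actual values have to decide it.
Valence configurations: N³⁺ [He]2s², P³⁺ [Ne]3s².
Approximate IE_4 values (kJ/mol): N 7475, Be 21007, K 5877, P 4964.
So the fourth ionization energies run P < K < N < Be.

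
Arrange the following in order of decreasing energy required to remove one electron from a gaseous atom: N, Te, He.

First ionization energy rises across a period (greater Z_eff holds electrons more tightly) and falls down a group (valence electrons are farther from the nucleus).
Neither a single period nor a single group — weigh both effects.
N > Te: the two effects oppose for this pair; the down-group effect wins (1402 vs 869 kJ/mol).
He > N: both effects reinforce here, so He is clearly the higher of the two.
For reference (kJ/mol): He 2372, N 1402, Te 869.
So from highest to lowest: He > N > Te.

He > N > Te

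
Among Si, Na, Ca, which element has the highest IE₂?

Na

The second ionization energy removes an electron from the +1 ion. For each element: Si⁺ still has 3 valence electrons; Na⁺ is the bare [Ne] core; Ca⁺ still has 1 valence electron.
Breaking into a closed-shell core is much more expensive than removing a leftover valence electron — Na has the largest IE_2 here.
Valence configurations: Si⁺ [Ne]3s²3p¹, Ca⁺ [Ar]4s¹.
Tabulated IE_2 (kJ/mol): Si 1577, Na 4562, Ca 1145.
Hence IE_2: Ca < Si < Na.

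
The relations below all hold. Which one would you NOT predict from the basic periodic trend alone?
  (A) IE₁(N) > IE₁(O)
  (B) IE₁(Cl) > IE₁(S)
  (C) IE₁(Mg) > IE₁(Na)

The general trend: first ionization energy increases across a period and decreases down a group.
(A) N (period 2, group 15) vs O (period 2, group 16): the stated order contradicts the simple trend.
(B) Cl (period 3, group 17) vs S (period 3, group 16): the stated order agrees with the simple trend.
(C) Mg (period 3, group 2) vs Na (period 3, group 1): the stated order agrees with the simple trend.
The exception is (A): pairing an electron in O's 2p⁴ costs repulsion energy, so O ionizes more easily than half-filled N (2p³).

(A)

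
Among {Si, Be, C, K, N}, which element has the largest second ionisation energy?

K

IE_2 is the cost of taking one more electron from the +1 cation: Si⁺ still has 3 valence electrons; Be⁺ still has 1 valence electron; C⁺ still has 3 valence electrons; K⁺ is the bare [Ar] core; N⁺ still has 4 valence electrons.
Core electrons are held far more tightly than valence electrons, so K tops the IE_2 order.
Valence configurations: Si⁺ [Ne]3s²3p¹, Be⁺ [He]2s¹, C⁺ [He]2s²2p¹, N⁺ [He]2s²2p².
Tabulated IE_2 (kJ/mol): Si 1577, Be 1757, C 2353, K 3052, N 2856.
Hence IE_2: Si < Be < C < N < K.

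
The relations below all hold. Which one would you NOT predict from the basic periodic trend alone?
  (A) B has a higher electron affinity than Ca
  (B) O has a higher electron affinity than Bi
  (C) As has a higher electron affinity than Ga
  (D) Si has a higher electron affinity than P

The general trend: electron affinity increases across a period and decreases down a group.
(A) B (period 2, group 13) vs Ca (period 4, group 2): the stated order agrees with the simple trend.
(B) O (period 2, group 16) vs Bi (period 6, group 15): the stated order agrees with the simple trend.
(C) As (period 4, group 15) vs Ga (period 4, group 13): the stated order agrees with the simple trend.
(D) Si (period 3, group 14) vs P (period 3, group 15): the stated order contradicts the simple trend.
The exception is (D): adding an electron to P's half-filled 3p³ is unfavourable, so Si (3p²) has the more exothermic EA.

(D)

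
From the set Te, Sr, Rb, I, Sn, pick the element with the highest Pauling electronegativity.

I

Rb is in period 5, group 1; Sr is in period 5, group 2; Sn is in period 5, group 14; Te is in period 5, group 16; I is in period 5, group 17.
Atoms toward the upper right of the periodic table pull bonding electrons most strongly.
All lie in period 5, so electronegativity increases left to right.
The highest Pauling electronegativity among these belongs to I.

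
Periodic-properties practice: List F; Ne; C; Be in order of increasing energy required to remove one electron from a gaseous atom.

Be < C < F < Ne

Be is in period 2, group 2; C is in period 2, group 14; F is in period 2, group 17; Ne is in period 2, group 18.
First ionization energy rises across a period (greater Z_eff holds electrons more tightly) and falls down a group (valence electrons are farther from the nucleus).
All lie in period 2, so first ionization energy increases left to right.
So from lowest to highest: Be < C < F < Ne.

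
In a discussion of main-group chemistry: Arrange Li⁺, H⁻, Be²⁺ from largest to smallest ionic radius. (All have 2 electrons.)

H⁻, Li⁺, Be²⁺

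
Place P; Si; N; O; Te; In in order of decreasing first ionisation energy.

N > O > P > Te > Si > In

N is in period 2, group 15; O is in period 2, group 16; Si is in period 3, group 14; P is in period 3, group 15; In is in period 5, group 13; Te is in period 5, group 16.
IE₁ increases left→right with effective nuclear charge and decreases top→bottom as the valence shell moves farther out.
Neither a single period nor a single group — weigh both effects.
Si > In: both effects reinforce here, so Si is clearly the higher of the two.
Te > Si: the two effects oppose for this pair; the across-period effect wins (869 vs 786 kJ/mol).
P > Te: period and group pull opposite ways; the down-group shift dominates (1012 vs 869 kJ/mol).
O > P: relative to P, both the across-period and down-group shifts push O's first ionization energy up.
N > O: this pair runs against the simple trend — see the exception note.
Note the exception: N has a higher first ionization energy than O, contrary to the simple trend — pairing an electron in O's 2p⁴ costs repulsion energy, so O ionizes more easily than half-filled N (2p³).
Tabulated first ionization energy (kJ/mol): N 1402, O 1314, Si 786, P 1012, In 558, Te 869.
So from highest to lowest: N > O > P > Te > Si > In.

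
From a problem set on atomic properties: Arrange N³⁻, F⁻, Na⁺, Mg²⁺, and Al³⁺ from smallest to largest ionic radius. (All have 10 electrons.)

Al³⁺ < Mg²⁺ < Na⁺ < F⁻ < N³⁻

All of these have 10 electrons, so size is governed by nuclear charge alone: the more protons, the stronger the pull on the same electron cloud, and the smaller the ion.
Nuclear charges: Al³⁺ (Z=13), Mg²⁺ (Z=12), Na⁺ (Z=11), F⁻ (Z=9), N³⁻ (Z=7).
Smallest to largest: Al³⁺ < Mg²⁺ < Na⁺ < F⁻ < N³⁻.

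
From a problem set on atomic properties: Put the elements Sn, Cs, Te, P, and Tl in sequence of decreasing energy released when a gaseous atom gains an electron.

P is in period 3, group 15; Sn is in period 5, group 14; Te is in period 5, group 16; Cs is in period 6, group 1; Tl is in period 6, group 13.
Adding an electron releases more energy for atoms nearer the top right (short of the noble gases).
Neither a single period nor a single group — weigh both effects.
Cs > Tl: this pair runs against the simple trend — see the exception note.
P > Cs: both effects reinforce here, so P is clearly the higher of the two.
Sn > P: this pair runs against the simple trend — see the exception note.
Te > Sn: Te lies to the right of Sn in period 5, so the across-period effect alone puts Te higher.
Note the exception: Cs has a higher electron affinity than Tl, contrary to the simple trend — Tl's ns²np¹ configuration gives only a small electron affinity — the sparsely filled np subshell binds an added electron weakly.
Note the exception: Sn has a higher electron affinity than P, contrary to the simple trend — adding an electron to P's half-filled np³ subshell costs electron-pairing energy.
For reference (kJ/mol): P 72, Sn 107, Te 190, Cs 46, Tl 19.
So from highest to lowest: Te > Sn > P > Cs > Tl.

Te > Sn > P > Cs > Tl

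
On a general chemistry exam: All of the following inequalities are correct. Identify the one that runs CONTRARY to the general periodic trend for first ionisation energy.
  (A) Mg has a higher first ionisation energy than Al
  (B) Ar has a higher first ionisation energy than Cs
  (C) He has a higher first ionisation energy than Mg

The general trend: first ionisation energy increases across a period and decreases down a group.
(A) Mg (period 3, group 2) vs Al (period 3, group 13): the stated order contradicts the simple trend.
(B) Ar (period 3, group 18) vs Cs (period 6, group 1): the stated order agrees with the simple trend.
(C) He (period 1, group 18) vs Mg (period 3, group 2): the stated order agrees with the simple trend.
The exception is (A): Al's single 3p electron is easier to remove than one from Mg's filled 3s².

(A)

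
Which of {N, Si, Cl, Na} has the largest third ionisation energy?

Na

Consider each +2 ion: N²⁺ still has 3 valence electrons; Si²⁺ still has 2 valence electrons; Cl²⁺ still has 5 valence electrons; Na²⁺ is already 1 electron into the core.
Breaking into a closed-shell core is much more expensive than removing a leftover valence electron — Na has the largest IE_3 here.
Valence configurations: N²⁺ [He]2s²2p¹, Si²⁺ [Ne]3s², Cl²⁺ [Ne]3s²3p³.
Tabulated IE_3 (kJ/mol): N 4578, Si 3232, Cl 3822, Na 6910.
Overall IE_3 order: Si < Cl < N < Na.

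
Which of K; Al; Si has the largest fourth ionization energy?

Al

Consider each +3 ion: K³⁺ is already 2 electrons into the core; Al³⁺ is the bare [Ne] core; Si³⁺ still has 1 valence electron.
Breaking into a closed-shell core is much more expensive than removing a leftover valence electron — K and Al have the largest IE_4 here.
Tabulated IE_4 (kJ/mol): K 5877, Al 11577, Si 4356.
Overall IE_4 order: Si < K < Al.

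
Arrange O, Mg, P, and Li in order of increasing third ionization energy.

The third ionization energy removes an electron from the +2 ion. For each element: O²⁺ still has 4 valence electrons; Mg²⁺ is the bare [Ne] core; P²⁺ still has 3 valence electrons; Li²⁺ is already 1 electron into the core.
Core electrons are held far more tightly than valence electrons, so Mg and Li top the IE_3 order.
Valence configurations: O²⁺ [He]2s²2p², P²⁺ [Ne]3s²3p¹.
Approximate IE_3 values (kJ/mol): O 5300, Mg 7733, P 2914, Li 11815.
Putting it together, IE_3: P < O < Mg < Li.

P, O, Mg, Li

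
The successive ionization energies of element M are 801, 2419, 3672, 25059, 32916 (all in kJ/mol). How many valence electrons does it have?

Look for the largest jump between consecutive ionization energies: IE4/IE3 ≈ 6.8, far larger than any earlier ratio.
That jump marks the point where a core electron is being removed. So the atom has 3 valence electrons.

3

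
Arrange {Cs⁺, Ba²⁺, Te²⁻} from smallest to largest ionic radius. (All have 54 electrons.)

Ba²⁺, Cs⁺, Te²⁻

All of these have 54 electrons, so size is governed by nuclear charge alone: the more protons, the stronger the pull on the same electron cloud, and the smaller the ion.
Nuclear charges: Ba²⁺ (Z=56), Cs⁺ (Z=55), Te²⁻ (Z=52).
Smallest to largest: Ba²⁺ < Cs⁺ < Te²⁻.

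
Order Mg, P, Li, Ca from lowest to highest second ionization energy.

Ca, Mg, P, Li

After 1 electron has been removed, what remains? Mg⁺ still has 1 valence electron; P⁺ still has 4 valence electrons; Li⁺ is the bare [He] core; Ca⁺ still has 1 valence electron.
Breaking into a closed-shell core is much more expensive than removing a leftover valence electron — Li has the largest IE_2 here.
Valence configurations: Mg⁺ [Ne]3s¹, P⁺ [Ne]3s²3p², Ca⁺ [Ar]4s¹.
Tabulated IE_2 (kJ/mol): Mg 1451, P 1907, Li 7298, Ca 1145.
So the second ionization energies run Ca < Mg < P < Li.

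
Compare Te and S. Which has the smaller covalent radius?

S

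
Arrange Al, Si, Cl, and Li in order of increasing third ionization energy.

Consider each +2 ion: Al²⁺ still has 1 valence electron; Si²⁺ still has 2 valence electrons; Cl²⁺ still has 5 valence electrons; Li²⁺ is already 1 electron into the core.
Pulling an electron out of a noble-gas core costs far more than removing a remaining valence electron, so Li sits at the high end of IE_3.
Valence configurations: Al²⁺ [Ne]3s¹, Si²⁺ [Ne]3s², Cl²⁺ [Ne]3s²3p³.
Tabulated IE_3 (kJ/mol): Al 2745, Si 3232, Cl 3822, Li 11815.
Hence IE_3: Al < Si < Cl < Li.

Al, Si, Cl, Li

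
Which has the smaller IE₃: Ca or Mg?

After 2 electrons have been removed, what remains? Ca²⁺ is the bare [Ar] core; Mg²⁺ is the bare [Ne] core.
All of these are removing an electron from a noble-gas core or deeper; the smaller core (lower principal quantum number) is held far more tightly, and within a period the higher nuclear charge binds the same core more tightly.
The numbers (kJ/mol): Ca 4912, Mg 7733.
Putting it together, IE_3: Ca < Mg.

Ca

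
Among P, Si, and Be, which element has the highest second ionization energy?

P

The second ionization energy removes an electron from the +1 ion. For each element: P⁺ still has 4 valence electrons; Si⁺ still has 3 valence electrons; Be⁺ still has 1 valence electron.
All are still removing valence electrons, so compare the +1 ions as you would atoms: IE_2 generally rises across a period (higher Z_eff) and falls down a group (larger shell), subject to the usual subshell exceptions.
Valence configurations: P⁺ [Ne]3s²3p², Si⁺ [Ne]3s²3p¹, Be⁺ [He]2s¹.
Tabulated IE_2 (kJ/mol): P 1907, Si 1577, Be 1757.
Overall IE_2 order: Si < Be < P.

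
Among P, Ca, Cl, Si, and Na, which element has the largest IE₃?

Na

The third ionization energy removes an electron from the +2 ion. For each element: P²⁺ still has 3 valence electrons; Ca²⁺ is the bare [Ar] core; Cl²⁺ still has 5 valence electrons; Si²⁺ still has 2 valence electrons; Na²⁺ is already 1 electron into the core.
Breaking into a closed-shell core is much more expensive than removing a leftover valence electron — Ca and Na have the largest IE_3 here.
Valence configurations: P²⁺ [Ne]3s²3p¹, Cl²⁺ [Ne]3s²3p³, Si²⁺ [Ne]3s².
P²⁺ loses a lone 3p electron whereas Si²⁺ must break into a filled 3s² pair, so IE_3(Si) > IE_3(P) even though P has the higher nuclear charge.
Approximate IE_3 values (kJ/mol): P 2914, Ca 4912, Cl 3822, Si 3232, Na 6910.
So the third ionization energies run P < Si < Cl < Ca < Na.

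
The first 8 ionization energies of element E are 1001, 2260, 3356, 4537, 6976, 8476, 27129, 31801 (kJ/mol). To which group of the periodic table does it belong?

Look for the largest jump between consecutive ionization energies: IE7/IE6 ≈ 3.2, far larger than any earlier ratio.
That jump marks the point where a core electron is being removed. So the atom has 6 valence electrons.
A main-group element with 6 valence electrons is in group 16.

Group 16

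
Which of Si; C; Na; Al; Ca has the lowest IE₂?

Ca

The second ionization energy removes an electron from the +1 ion. For each element: Si⁺ still has 3 valence electrons; C⁺ still has 3 valence electrons; Na⁺ is the bare [Ne] core; Al⁺ still has 2 valence electrons; Ca⁺ still has 1 valence electron.
Pulling an electron out of a noble-gas core costs far more than removing a remaining valence electron, so Na sits at the high end of IE_2.
Valence configurations: Si⁺ [Ne]3s²3p¹, C⁺ [He]2s²2p¹, Al⁺ [Ne]3s², Ca⁺ [Ar]4s¹.
Si⁺ loses a lone 3p electron whereas Al⁺ must break into a filled 3s² pair, so IE_2(Al) > IE_2(Si) even though Si has the higher nuclear charge.
Approximate IE_2 values (kJ/mol): Si 1577, C 2353, Na 4562, Al 1817, Ca 1145.
Putting it together, IE_2: Ca < Si < Al < C < Na.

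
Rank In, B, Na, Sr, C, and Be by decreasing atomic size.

Be is in period 2, group 2; B is in period 2, group 13; C is in period 2, group 14; Na is in period 3, group 1; Sr is in period 5, group 2; In is in period 5, group 13.
Atomic radius shrinks across a period as nuclear charge pulls the same shell inward, and grows down a group as new shells are added.
These span different periods and groups, so the two trends combine.
B > C: B lies to the left of C in period 2, so the across-period effect alone puts B larger.
Be > B: Be lies to the left of B in period 2, so the across-period effect alone puts Be larger.
In > Be: the two effects oppose for this pair; the down-group effect wins (142 vs 102 pm).
Na > In: the two effects oppose for this pair; the across-period effect wins (155 vs 142 pm).
Sr > Na: period and group pull opposite ways; the down-group shift dominates (185 vs 155 pm).
Approximate values (pm): Be 102, B 85, C 75, Na 155, Sr 185, In 142.
So from largest to smallest: Sr > Na > In > Be > B > C.

Sr > Na > In > Be > B > C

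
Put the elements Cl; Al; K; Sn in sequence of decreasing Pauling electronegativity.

Cl, Sn, Al, K

Electronegativity increases across a period and decreases down a group, tracking effective nuclear charge and atomic size.
Neither a single period nor a single group — weigh both effects.
Al > K: both effects reinforce here, so Al is clearly the higher of the two.
Sn > Al: period and group pull opposite ways; the across-period shift dominates (1.96 vs 1.61).
Cl > Sn: relative to Sn, both the across-period and down-group shifts push Cl's electronegativity up.
Approximate values (Pauling): Al 1.61, Cl 3.16, K 0.82, Sn 1.96.
So from highest to lowest: Cl > Sn > Al > K.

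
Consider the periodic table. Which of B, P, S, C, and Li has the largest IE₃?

Li

IE_3 is the cost of taking one more electron from the +2 cation: B²⁺ still has 1 valence electron; P²⁺ still has 3 valence electrons; S²⁺ still has 4 valence electrons; C²⁺ still has 2 valence electrons; Li²⁺ is already 1 electron into the core.
Pulling an electron out of a noble-gas core costs far more than removing a remaining valence electron, so Li sits at the high end of IE_3.
Valence configurations: B²⁺ [He]2s¹, P²⁺ [Ne]3s²3p¹, S²⁺ [Ne]3s²3p², C²⁺ [He]2s².
Tabulated IE_3 (kJ/mol): B 3660, P 2914, S 3357, C 4620, Li 11815.
Putting it together, IE_3: P < S < B < C < Li.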